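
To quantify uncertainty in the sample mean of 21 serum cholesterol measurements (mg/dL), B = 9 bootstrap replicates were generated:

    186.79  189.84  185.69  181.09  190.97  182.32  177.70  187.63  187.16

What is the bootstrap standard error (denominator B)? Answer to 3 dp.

Bootstrap SE is the standard deviation of the 9 replicate means.
Mean of replicates: (186.79 + 189.84 + 185.69 + 181.09 + 190.97 + 182.32 + 177.70 + 187.63 + 187.16) / 9 = 1669.1900 / 9 = 185.4656
Sum of squared deviations: (+1.3244)² + (+4.3744)² + (+0.2244)² + (−4.3756)² + (+5.5044)² + (−3.1456)² + (−7.7656)² + (+2.1644)² + (+1.6944)² = 148.1390
Variance = 148.1390 / 9 = 16.4599
SE* = √16.4599

SE* = 4.057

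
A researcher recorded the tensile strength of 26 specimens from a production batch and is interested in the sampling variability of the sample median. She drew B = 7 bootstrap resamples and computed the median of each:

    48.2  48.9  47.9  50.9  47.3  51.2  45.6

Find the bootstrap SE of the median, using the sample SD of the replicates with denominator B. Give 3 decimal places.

Bootstrap SE is the standard deviation of the 7 replicate medians.
Mean of replicates: (48.2 + 48.9 + 47.9 + 50.9 + 47.3 + 51.2 + 45.6) / 7 = 340.0000 / 7 = 48.5714
Sum of squared deviations: (−0.3714)² + (+0.3286)² + (−0.6714)² + (+2.3286)² + (−1.2714)² + (+2.6286)² + (−2.9714)² = 23.4743
Variance = 23.4743 / 7 = 3.3535
SE* = √3.3535

SE* = 1.831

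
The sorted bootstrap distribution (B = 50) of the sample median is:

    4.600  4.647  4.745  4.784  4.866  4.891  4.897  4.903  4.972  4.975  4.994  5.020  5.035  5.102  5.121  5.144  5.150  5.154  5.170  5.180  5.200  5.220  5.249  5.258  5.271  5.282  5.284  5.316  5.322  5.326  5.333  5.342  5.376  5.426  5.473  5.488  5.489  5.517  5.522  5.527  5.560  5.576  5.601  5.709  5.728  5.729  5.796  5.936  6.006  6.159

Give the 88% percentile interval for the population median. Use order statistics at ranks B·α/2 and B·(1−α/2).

α = 0.12; lower rank = 50 × 0.060 = 3; upper rank = 50 × 0.940 = 47.
The 3rd smallest replicate is 4.745; the 47th is 5.796.

(4.745, 5.796)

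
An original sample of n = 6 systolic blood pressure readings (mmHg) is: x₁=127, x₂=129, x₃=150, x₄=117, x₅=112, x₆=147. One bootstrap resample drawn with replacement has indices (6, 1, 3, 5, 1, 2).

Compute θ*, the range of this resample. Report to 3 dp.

Resample values: 147, 127, 150, 112, 127, 129.
Range = 150 − 112 = 38.000

θ* = 38.000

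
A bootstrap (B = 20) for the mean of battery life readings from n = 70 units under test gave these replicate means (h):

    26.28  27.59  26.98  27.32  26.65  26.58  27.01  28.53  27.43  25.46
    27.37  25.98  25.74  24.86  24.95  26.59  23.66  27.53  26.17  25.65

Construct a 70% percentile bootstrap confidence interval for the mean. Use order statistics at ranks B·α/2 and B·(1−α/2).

(24.95, 27.43)

Sorted replicates: 23.66, 24.86, 24.95, 25.46, 25.65, 25.74, 25.98, 26.17, 26.28, 26.58, 26.59, 26.65, 26.98, 27.01, 27.32, 27.37, 27.43, 27.53, 27.59, 28.53
α = 0.30; lower rank = 20 × 0.150 = 3; upper rank = 20 × 0.850 = 17.
The 3rd smallest replicate is 24.95; the 17th is 27.43.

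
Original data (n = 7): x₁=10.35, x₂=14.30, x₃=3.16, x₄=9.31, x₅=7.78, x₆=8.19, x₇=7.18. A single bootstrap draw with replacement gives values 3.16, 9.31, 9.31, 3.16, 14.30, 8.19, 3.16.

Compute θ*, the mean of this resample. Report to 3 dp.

Mean = (3.16 + 9.31 + 9.31 + 3.16 + 14.30 + 8.19 + 3.16) / 7 = 50.590 / 7 = 7.227

θ* = 7.227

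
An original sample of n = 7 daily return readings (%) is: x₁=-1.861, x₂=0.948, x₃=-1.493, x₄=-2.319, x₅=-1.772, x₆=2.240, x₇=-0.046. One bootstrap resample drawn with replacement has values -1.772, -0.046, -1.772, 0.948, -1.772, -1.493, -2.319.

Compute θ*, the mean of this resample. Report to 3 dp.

Mean = ((-1.772) + (-0.046) + (-1.772) + 0.948 + (-1.772) + (-1.493) + (-2.319)) / 7 = -8.2260 / 7 = -1.175

θ* = -1.175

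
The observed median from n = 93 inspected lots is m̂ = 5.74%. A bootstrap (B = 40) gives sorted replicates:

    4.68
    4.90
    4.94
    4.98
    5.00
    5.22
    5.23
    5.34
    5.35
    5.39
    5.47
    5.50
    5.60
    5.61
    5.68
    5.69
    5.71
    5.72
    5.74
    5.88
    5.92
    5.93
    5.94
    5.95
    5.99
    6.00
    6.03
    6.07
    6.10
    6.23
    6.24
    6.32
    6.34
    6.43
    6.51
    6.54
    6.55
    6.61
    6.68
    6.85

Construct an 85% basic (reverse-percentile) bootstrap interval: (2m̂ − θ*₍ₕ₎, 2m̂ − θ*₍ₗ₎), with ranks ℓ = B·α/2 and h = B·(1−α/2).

(4.93, 6.54)

Percentile endpoints at ranks 3 and 37: θ*₍3₎ = 4.94, θ*₍37₎ = 6.55.
Basic interval reflects these around m̂:
  lower = 2 × 5.74 − 6.55 = 4.93
  upper = 2 × 5.74 − 4.94 = 6.54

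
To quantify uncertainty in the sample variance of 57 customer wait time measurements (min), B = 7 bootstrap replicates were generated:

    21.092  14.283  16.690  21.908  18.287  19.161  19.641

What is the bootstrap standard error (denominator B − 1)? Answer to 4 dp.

Bootstrap SE is the standard deviation of the 7 replicate variances.
Mean of replicates: (21.092 + 14.283 + 16.690 + 21.908 + 18.287 + 19.161 + 19.641) / 7 = 131.06200 / 7 = 18.72314
Sum of squared deviations: (+2.36886)² + (−4.44014)² + (−2.03314)² + (+3.18486)² + (−0.43614)² + (+0.43786)² + (+0.91786)² = 40.82774
Variance = 40.82774 / 6 = 6.80462
SE* = √6.80462

SE* = 2.6086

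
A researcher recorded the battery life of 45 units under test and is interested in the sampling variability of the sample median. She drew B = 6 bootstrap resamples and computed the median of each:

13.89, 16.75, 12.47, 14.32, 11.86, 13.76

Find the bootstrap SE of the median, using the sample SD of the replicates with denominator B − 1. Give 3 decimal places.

Bootstrap SE is the standard deviation of the 6 replicate medians.
Mean of replicates: (13.89 + 16.75 + 12.47 + 14.32 + 11.86 + 13.76) / 6 = 83.0500 / 6 = 13.8417
Sum of squared deviations: (+0.0483)² + (+2.9083)² + (−1.3717)² + (+0.4783)² + (−1.9817)² + (−0.0817)² = 14.5047
Variance = 14.5047 / 5 = 2.9009
SE* = √2.9009

SE* = 1.703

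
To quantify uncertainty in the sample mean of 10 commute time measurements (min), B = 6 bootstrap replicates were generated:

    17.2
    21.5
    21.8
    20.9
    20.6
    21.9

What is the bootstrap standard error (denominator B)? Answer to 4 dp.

SE* = 1.6112

Bootstrap SE is the standard deviation of the 6 replicate means.
Mean of replicates: (17.2 + 21.5 + 21.8 + 20.9 + 20.6 + 21.9) / 6 = 123.90000 / 6 = 20.65000
Sum of squared deviations: (−3.45000)² + (+0.85000)² + (+1.15000)² + (+0.25000)² + (−0.05000)² + (+1.25000)² = 15.57500
Variance = 15.57500 / 6 = 2.59583
SE* = √2.59583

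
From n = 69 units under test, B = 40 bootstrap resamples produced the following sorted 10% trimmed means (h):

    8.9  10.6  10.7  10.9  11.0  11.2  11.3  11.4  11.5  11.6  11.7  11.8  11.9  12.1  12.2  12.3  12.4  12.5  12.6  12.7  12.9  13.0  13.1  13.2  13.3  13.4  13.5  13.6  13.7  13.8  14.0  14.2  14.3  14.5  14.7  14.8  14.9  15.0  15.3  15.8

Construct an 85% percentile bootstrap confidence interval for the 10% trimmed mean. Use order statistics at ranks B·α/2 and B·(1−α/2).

α = 0.15; lower rank = 40 × 0.075 = 3; upper rank = 40 × 0.925 = 37.
The 3rd smallest replicate is 10.7; the 37th is 14.9.

(10.7, 14.9)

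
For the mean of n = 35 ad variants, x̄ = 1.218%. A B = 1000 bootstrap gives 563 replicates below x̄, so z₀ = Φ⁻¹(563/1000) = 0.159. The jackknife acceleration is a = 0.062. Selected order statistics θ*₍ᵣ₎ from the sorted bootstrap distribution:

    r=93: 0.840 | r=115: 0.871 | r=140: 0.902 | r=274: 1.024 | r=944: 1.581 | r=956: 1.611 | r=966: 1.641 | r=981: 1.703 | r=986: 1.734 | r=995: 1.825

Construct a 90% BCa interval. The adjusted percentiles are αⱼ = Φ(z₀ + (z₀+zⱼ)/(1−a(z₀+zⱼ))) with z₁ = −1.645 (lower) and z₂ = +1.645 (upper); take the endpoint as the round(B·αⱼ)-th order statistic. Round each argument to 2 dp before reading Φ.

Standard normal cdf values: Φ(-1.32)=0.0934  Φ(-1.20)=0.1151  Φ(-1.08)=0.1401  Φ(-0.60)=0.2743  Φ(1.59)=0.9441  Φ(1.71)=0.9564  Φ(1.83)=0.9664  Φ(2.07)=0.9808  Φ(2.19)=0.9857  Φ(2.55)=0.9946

(0.871, 1.734)

Lower: z₀ + z₁ = 0.159 + (-1.645) = -1.486; 1 − a(z₀+z₁) = 1 − (0.062)(-1.486) = 1.0921; argument = 0.159 + (-1.486)/1.0921 = -1.2016 → -1.20.
α₁ = Φ(-1.20) = 0.1151; rank = round(1000 × 0.1151) = 115; θ*₍115₎ = 0.871.
Upper: z₀ + z₂ = 1.804; 1 − a(z₀+z₂) = 0.8882; argument = 2.1902 → 2.19; α₂ = 0.9857; rank = 986; θ*₍986₎ = 1.734.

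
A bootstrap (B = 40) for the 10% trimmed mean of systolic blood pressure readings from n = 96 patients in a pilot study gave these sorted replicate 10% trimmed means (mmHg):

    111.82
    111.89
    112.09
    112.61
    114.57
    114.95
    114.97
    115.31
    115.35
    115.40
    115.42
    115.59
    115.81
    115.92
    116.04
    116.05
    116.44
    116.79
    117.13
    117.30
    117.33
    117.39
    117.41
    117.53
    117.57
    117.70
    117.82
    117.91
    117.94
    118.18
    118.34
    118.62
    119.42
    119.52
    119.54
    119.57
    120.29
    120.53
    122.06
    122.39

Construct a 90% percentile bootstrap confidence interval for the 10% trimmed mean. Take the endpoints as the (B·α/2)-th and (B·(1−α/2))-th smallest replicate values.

α = 0.10; lower rank = 40 × 0.050 = 2; upper rank = 40 × 0.950 = 38.
The 2nd smallest replicate is 111.89; the 38th is 120.53.

(111.89, 120.53)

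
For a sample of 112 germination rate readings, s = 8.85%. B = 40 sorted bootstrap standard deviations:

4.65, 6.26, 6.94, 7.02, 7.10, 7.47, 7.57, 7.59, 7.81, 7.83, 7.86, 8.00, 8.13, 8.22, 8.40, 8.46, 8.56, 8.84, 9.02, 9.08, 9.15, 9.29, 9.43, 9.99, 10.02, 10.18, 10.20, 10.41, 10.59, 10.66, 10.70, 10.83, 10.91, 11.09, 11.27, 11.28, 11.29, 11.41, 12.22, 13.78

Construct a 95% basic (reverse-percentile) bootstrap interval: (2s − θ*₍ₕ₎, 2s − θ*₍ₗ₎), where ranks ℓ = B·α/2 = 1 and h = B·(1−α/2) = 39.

(5.48, 13.05)

Percentile endpoints at ranks 1 and 39: θ*₍1₎ = 4.65, θ*₍39₎ = 12.22.
Basic interval reflects these around s:
  lower = 2 × 8.85 − 12.22 = 5.48
  upper = 2 × 8.85 − 4.65 = 13.05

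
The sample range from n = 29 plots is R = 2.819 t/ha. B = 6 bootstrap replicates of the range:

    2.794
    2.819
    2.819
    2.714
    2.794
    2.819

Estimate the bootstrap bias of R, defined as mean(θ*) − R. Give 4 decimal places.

bias = −0.0258

mean(θ*) = (2.794 + 2.819 + 2.819 + 2.714 + 2.794 + 2.819) / 6 = 2.79317
bias = 2.79317 − 2.819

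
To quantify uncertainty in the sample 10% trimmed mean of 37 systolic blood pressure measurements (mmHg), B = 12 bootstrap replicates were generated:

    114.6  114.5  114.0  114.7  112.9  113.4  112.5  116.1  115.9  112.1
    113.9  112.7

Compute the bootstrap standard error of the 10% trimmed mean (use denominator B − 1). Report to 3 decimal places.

Bootstrap SE is the standard deviation of the 12 replicate 10% trimmed means.
Mean of replicates: (114.6 + 114.5 + 114.0 + 114.7 + 112.9 + 113.4 + 112.5 + 116.1 + 115.9 + 112.1 + 113.9 + 112.7) / 12 = 1367.3000 / 12 = 113.9417
Sum of squared deviations: (+0.6583)² + (+0.5583)² + (+0.0583)² + (+0.7583)² + (−1.0417)² + (−0.5417)² + (−1.4417)² + (+2.1583)² + (+1.9583)² + (−1.8417)² + (−0.0417)² + (−1.2417)² = 18.2092
Variance = 18.2092 / 11 = 1.6554
SE* = √1.6554

SE* = 1.287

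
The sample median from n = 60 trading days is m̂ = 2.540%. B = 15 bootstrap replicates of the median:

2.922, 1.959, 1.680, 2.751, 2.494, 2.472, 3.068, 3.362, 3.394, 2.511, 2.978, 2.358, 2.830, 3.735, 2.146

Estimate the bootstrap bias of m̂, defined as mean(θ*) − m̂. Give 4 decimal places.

bias = +0.1707

mean(θ*) = (2.922 + 1.959 + 1.680 + 2.751 + 2.494 + 2.472 + 3.068 + 3.362 + 3.394 + 2.511 + 2.978 + 2.358 + 2.830 + 3.735 + 2.146) / 15 = 2.71067
bias = 2.71067 − 2.540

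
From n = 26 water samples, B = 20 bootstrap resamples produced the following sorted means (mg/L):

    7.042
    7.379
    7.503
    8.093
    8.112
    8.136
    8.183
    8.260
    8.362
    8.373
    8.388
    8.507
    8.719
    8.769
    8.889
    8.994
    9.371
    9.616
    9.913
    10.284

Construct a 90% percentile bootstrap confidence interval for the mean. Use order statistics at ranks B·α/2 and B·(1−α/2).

α = 0.10; lower rank = 20 × 0.050 = 1; upper rank = 20 × 0.950 = 19.
The 1st smallest replicate is 7.042; the 19th is 9.913.

(7.042, 9.913)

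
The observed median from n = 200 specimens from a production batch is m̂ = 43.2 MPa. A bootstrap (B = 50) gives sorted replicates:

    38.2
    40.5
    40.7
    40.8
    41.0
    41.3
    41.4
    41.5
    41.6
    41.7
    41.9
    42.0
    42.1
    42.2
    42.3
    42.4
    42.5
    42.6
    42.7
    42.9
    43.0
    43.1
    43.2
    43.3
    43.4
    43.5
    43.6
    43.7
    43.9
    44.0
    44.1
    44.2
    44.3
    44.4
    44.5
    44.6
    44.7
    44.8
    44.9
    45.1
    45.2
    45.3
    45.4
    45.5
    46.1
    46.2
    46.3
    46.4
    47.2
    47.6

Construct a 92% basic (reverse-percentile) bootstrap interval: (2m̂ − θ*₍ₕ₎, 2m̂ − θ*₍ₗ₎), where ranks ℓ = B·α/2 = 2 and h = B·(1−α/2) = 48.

(40.0, 45.9)

Percentile endpoints at ranks 2 and 48: θ*₍2₎ = 40.5, θ*₍48₎ = 46.4.
Basic interval reflects these around m̂:
  lower = 2 × 43.2 − 46.4 = 40.0
  upper = 2 × 43.2 − 40.5 = 45.9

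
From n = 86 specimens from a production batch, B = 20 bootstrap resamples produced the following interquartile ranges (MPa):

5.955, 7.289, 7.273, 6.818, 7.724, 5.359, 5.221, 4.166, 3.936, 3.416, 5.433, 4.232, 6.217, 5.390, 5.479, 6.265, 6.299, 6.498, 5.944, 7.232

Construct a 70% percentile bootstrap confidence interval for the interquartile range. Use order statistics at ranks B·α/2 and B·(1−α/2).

(4.166, 7.232)

Sorted replicates: 3.416, 3.936, 4.166, 4.232, 5.221, 5.359, 5.390, 5.433, 5.479, 5.944, 5.955, 6.217, 6.265, 6.299, 6.498, 6.818, 7.232, 7.273, 7.289, 7.724
α = 0.30; lower rank = 20 × 0.150 = 3; upper rank = 20 × 0.850 = 17.
The 3rd smallest replicate is 4.166; the 17th is 7.232.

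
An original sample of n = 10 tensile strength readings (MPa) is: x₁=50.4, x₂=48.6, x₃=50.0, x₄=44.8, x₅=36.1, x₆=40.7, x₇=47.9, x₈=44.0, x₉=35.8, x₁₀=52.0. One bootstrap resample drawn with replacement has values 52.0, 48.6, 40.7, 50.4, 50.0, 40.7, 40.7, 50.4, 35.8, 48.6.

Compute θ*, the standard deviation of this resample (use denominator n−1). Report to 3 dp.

Mean = 45.7900; sum of squared deviations = 292.1090
s² = 292.1090 / 9 = 32.4566
s = √32.4566 = 5.697

θ* = 5.697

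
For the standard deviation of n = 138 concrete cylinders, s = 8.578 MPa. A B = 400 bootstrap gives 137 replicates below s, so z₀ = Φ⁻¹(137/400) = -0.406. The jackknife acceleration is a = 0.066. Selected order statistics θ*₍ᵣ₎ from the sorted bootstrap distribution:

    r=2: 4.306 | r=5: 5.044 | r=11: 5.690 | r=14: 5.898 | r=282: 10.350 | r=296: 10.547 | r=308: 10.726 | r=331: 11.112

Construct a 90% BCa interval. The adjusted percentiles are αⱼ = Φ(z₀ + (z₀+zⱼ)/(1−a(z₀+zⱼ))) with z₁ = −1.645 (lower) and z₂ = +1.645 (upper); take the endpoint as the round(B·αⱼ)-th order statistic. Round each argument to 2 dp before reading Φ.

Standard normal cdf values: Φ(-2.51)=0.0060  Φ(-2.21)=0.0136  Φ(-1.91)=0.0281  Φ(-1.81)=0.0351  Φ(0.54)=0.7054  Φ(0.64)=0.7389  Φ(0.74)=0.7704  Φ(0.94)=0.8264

Lower: z₀ + z₁ = -0.406 + (-1.645) = -2.051; 1 − a(z₀+z₁) = 1 − (0.066)(-2.051) = 1.1354; argument = -0.406 + (-2.051)/1.1354 = -2.2125 → -2.21.
α₁ = Φ(-2.21) = 0.0136; rank = round(400 × 0.0136) = 5; θ*₍5₎ = 5.044.
Upper: z₀ + z₂ = 1.239; 1 − a(z₀+z₂) = 0.9182; argument = 0.9433 → 0.94; α₂ = 0.8264; rank = 331; θ*₍331₎ = 11.112.

(5.044, 11.112)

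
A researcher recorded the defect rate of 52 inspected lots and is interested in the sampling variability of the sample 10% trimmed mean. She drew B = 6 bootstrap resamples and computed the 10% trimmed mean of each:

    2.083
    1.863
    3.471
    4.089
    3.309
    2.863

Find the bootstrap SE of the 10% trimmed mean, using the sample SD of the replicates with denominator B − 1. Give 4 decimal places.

SE* = 0.8530

Bootstrap SE is the standard deviation of the 6 replicate 10% trimmed means.
Mean of replicates: (2.083 + 1.863 + 3.471 + 4.089 + 3.309 + 2.863) / 6 = 17.67800 / 6 = 2.94633
Sum of squared deviations: (−0.86333)² + (−1.08333)² + (+0.52467)² + (+1.14267)² + (+0.36267)² + (−0.08333)² = 3.63839
Variance = 3.63839 / 5 = 0.72768
SE* = √0.72768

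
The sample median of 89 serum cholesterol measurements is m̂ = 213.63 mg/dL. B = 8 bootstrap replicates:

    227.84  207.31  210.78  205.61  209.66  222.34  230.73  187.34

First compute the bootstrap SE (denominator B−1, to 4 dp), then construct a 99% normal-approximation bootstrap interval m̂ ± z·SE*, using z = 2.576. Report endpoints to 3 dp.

Mean of replicates = 212.7013; sum of squared deviations = 1382.6079; SE* = √(1382.6079/7) = 14.0540
Margin = 2.576 × 14.0540 = 36.2031
Interval: 213.63 ± 36.2031

(177.427, 249.833)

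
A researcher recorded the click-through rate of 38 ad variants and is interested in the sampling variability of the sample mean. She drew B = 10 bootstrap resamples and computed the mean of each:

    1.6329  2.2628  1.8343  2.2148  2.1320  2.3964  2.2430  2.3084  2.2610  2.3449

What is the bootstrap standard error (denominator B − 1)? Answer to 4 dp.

SE* = 0.2421

Bootstrap SE is the standard deviation of the 10 replicate means.
Mean of replicates: (1.6329 + 2.2628 + 1.8343 + 2.2148 + 2.1320 + 2.3964 + 2.2430 + 2.3084 + 2.2610 + 2.3449) / 10 = 21.63050 / 10 = 2.16305
Sum of squared deviations: (−0.53015)² + (+0.09975)² + (−0.32875)² + (+0.05175)² + (−0.03105)² + (+0.23335)² + (+0.07995)² + (+0.14535)² + (+0.09795)² + (+0.18185)² = 0.52736
Variance = 0.52736 / 9 = 0.05860
SE* = √0.05860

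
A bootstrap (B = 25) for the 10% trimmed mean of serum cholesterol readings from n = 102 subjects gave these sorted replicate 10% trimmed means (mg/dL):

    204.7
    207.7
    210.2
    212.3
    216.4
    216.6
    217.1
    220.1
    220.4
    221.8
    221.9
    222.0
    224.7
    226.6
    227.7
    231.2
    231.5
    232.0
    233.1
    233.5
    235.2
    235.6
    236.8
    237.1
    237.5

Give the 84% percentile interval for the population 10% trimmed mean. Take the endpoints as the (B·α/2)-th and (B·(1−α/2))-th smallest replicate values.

(207.7, 236.8)

α = 0.16; lower rank = 25 × 0.080 = 2; upper rank = 25 × 0.920 = 23.
The 2nd smallest replicate is 207.7; the 23rd is 236.8.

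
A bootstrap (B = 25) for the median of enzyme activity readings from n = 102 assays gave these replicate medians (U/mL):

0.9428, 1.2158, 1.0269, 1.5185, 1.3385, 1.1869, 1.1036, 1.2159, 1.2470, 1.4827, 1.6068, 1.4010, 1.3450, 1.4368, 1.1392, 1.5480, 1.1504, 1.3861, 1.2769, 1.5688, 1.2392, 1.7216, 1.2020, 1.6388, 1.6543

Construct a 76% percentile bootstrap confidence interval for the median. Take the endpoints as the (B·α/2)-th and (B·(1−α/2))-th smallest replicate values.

Sorted replicates: 0.9428, 1.0269, 1.1036, 1.1392, 1.1504, 1.1869, 1.2020, 1.2158, 1.2159, 1.2392, 1.2470, 1.2769, 1.3385, 1.3450, 1.3861, 1.4010, 1.4368, 1.4827, 1.5185, 1.5480, 1.5688, 1.6068, 1.6388, 1.6543, 1.7216
α = 0.24; lower rank = 25 × 0.120 = 3; upper rank = 25 × 0.880 = 22.
The 3rd smallest replicate is 1.1036; the 22nd is 1.6068.

(1.1036, 1.6068)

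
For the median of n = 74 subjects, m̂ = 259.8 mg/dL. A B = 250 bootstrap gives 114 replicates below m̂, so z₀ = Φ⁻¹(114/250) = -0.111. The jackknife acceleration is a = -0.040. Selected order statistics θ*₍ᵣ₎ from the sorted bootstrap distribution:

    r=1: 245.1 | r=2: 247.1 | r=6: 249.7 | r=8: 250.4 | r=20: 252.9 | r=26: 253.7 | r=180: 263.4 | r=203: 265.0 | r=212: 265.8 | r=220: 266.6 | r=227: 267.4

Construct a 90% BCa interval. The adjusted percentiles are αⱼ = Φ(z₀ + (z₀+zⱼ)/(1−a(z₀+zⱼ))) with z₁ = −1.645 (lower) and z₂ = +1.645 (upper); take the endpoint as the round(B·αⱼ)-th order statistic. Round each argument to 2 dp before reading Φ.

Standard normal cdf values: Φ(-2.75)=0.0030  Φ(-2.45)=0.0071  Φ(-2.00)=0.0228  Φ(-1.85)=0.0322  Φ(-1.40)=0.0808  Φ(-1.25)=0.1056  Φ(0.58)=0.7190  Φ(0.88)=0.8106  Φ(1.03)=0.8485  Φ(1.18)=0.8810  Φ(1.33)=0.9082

Lower: z₀ + z₁ = -0.111 + (-1.645) = -1.756; 1 − a(z₀+z₁) = 1 − (-0.040)(-1.756) = 0.9298; argument = -0.111 + (-1.756)/0.9298 = -1.9997 → -2.00.
α₁ = Φ(-2.00) = 0.0228; rank = round(250 × 0.0228) = 6; θ*₍6₎ = 249.7.
Upper: z₀ + z₂ = 1.534; 1 − a(z₀+z₂) = 1.0614; argument = 1.3343 → 1.33; α₂ = 0.9082; rank = 227; θ*₍227₎ = 267.4.

(249.7, 267.4)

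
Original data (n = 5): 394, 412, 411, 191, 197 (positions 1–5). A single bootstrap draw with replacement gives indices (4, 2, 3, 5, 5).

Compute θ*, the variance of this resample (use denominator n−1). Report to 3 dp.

θ* = 14067.800

Resample values: 191, 412, 411, 197, 197.
Mean = 281.6000; sum of squared deviations = 56271.2000
s² = 56271.2000 / 4 = 14067.8000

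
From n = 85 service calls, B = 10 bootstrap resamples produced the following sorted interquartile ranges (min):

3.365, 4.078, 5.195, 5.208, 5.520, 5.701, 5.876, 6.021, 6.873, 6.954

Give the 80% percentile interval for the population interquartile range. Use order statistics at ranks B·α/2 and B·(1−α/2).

α = 0.20; lower rank = 10 × 0.100 = 1; upper rank = 10 × 0.900 = 9.
The 1st smallest replicate is 3.365; the 9th is 6.873.

(3.365, 6.873)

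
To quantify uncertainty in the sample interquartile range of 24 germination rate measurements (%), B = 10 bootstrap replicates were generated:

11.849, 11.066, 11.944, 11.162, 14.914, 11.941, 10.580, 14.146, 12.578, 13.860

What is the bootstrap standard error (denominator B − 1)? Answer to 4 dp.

SE* = 1.4483

Bootstrap SE is the standard deviation of the 10 replicate interquartile ranges.
Mean of replicates: (11.849 + 11.066 + 11.944 + 11.162 + 14.914 + 11.941 + 10.580 + 14.146 + 12.578 + 13.860) / 10 = 124.04000 / 10 = 12.40400
Sum of squared deviations: (−0.55500)² + (−1.33800)² + (−0.46000)² + (−1.24200)² + (+2.51000)² + (−0.46300)² + (−1.82400)² + (+1.74200)² + (+0.17400)² + (+1.45600)² = 18.87865
Variance = 18.87865 / 9 = 2.09763
SE* = √2.09763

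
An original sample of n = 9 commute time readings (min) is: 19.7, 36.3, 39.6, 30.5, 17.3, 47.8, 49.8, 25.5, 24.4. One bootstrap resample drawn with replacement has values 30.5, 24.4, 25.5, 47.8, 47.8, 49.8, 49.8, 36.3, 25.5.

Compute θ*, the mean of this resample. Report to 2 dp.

Mean = (30.5 + 24.4 + 25.5 + 47.8 + 47.8 + 49.8 + 49.8 + 36.3 + 25.5) / 9 = 337.40 / 9 = 37.49

θ* = 37.49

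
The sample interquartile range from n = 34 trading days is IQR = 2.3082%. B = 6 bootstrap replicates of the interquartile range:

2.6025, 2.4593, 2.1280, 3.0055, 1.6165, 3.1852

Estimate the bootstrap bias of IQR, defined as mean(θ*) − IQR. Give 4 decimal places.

bias = +0.1913

mean(θ*) = (2.6025 + 2.4593 + 2.1280 + 3.0055 + 1.6165 + 3.1852) / 6 = 2.49950
bias = 2.49950 − 2.3082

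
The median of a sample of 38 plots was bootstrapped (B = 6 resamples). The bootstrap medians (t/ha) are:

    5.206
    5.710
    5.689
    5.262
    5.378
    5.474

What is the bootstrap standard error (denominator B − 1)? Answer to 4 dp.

Bootstrap SE is the standard deviation of the 6 replicate medians.
Mean of replicates: (5.206 + 5.710 + 5.689 + 5.262 + 5.378 + 5.474) / 6 = 32.71900 / 6 = 5.45317
Sum of squared deviations: (−0.24717)² + (+0.25683)² + (+0.23583)² + (−0.19117)² + (−0.07517)² + (+0.02083)² = 0.22530
Variance = 0.22530 / 5 = 0.04506
SE* = √0.04506

SE* = 0.2123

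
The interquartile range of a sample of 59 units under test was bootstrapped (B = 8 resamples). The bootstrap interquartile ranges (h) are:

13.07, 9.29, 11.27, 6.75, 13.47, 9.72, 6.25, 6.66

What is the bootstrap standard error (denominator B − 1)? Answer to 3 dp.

Bootstrap SE is the standard deviation of the 8 replicate interquartile ranges.
Mean of replicates: (13.07 + 9.29 + 11.27 + 6.75 + 13.47 + 9.72 + 6.25 + 6.66) / 8 = 76.4800 / 8 = 9.5600
Sum of squared deviations: (+3.5100)² + (−0.2700)² + (+1.7100)² + (−2.8100)² + (+3.9100)² + (+0.1600)² + (−3.3100)² + (−2.9000)² = 57.8930
Variance = 57.8930 / 7 = 8.2704
SE* = √8.2704

SE* = 2.876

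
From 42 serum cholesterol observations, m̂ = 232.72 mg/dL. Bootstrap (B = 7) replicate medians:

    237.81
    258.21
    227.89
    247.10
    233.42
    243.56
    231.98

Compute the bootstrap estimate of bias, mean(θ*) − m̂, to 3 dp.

bias = +7.276

mean(θ*) = (237.81 + 258.21 + 227.89 + 247.10 + 233.42 + 243.56 + 231.98) / 7 = 239.9957
bias = 239.9957 − 232.72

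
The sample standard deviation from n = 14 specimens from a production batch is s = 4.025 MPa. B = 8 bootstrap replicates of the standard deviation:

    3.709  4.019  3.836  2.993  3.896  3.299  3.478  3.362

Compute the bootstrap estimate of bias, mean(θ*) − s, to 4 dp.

bias = −0.4510

mean(θ*) = (3.709 + 4.019 + 3.836 + 2.993 + 3.896 + 3.299 + 3.478 + 3.362) / 8 = 3.57400
bias = 3.57400 − 4.025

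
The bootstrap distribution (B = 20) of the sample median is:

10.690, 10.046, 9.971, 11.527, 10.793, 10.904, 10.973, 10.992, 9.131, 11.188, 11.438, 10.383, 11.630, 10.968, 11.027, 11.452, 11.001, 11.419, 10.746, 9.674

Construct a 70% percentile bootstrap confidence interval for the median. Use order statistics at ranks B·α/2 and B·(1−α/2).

Sorted replicates: 9.131, 9.674, 9.971, 10.046, 10.383, 10.690, 10.746, 10.793, 10.904, 10.968, 10.973, 10.992, 11.001, 11.027, 11.188, 11.419, 11.438, 11.452, 11.527, 11.630
α = 0.30; lower rank = 20 × 0.150 = 3; upper rank = 20 × 0.850 = 17.
The 3rd smallest replicate is 9.971; the 17th is 11.438.

(9.971, 11.438)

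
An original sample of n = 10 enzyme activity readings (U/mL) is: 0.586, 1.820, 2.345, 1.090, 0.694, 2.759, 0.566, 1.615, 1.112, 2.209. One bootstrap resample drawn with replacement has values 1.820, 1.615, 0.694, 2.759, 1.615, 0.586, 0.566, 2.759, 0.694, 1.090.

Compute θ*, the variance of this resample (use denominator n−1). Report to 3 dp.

Mean = 1.4198; sum of squared deviations = 6.4098
s² = 6.4098 / 9 = 0.7122

θ* = 0.712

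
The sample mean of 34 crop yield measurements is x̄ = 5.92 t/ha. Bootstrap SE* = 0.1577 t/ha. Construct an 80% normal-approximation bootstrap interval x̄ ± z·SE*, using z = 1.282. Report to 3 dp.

Margin = 1.282 × 0.1577 = 0.2022
Interval: 5.92 ± 0.2022

(5.718, 6.122)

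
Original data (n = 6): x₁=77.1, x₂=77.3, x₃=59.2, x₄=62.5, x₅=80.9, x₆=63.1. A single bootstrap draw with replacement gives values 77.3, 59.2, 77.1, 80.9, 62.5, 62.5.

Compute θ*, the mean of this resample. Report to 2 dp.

θ* = 69.92

Mean = (77.3 + 59.2 + 77.1 + 80.9 + 62.5 + 62.5) / 6 = 419.50 / 6 = 69.92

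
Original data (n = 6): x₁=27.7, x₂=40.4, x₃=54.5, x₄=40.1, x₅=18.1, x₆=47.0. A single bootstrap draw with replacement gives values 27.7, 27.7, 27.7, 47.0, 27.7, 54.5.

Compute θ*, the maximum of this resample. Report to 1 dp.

θ* = 54.5

Maximum = 54.5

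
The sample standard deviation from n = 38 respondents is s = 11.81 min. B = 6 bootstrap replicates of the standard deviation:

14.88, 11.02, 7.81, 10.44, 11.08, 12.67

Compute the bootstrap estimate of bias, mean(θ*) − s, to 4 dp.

bias = −0.4933

mean(θ*) = (14.88 + 11.02 + 7.81 + 10.44 + 11.08 + 12.67) / 6 = 11.31667
bias = 11.31667 − 11.81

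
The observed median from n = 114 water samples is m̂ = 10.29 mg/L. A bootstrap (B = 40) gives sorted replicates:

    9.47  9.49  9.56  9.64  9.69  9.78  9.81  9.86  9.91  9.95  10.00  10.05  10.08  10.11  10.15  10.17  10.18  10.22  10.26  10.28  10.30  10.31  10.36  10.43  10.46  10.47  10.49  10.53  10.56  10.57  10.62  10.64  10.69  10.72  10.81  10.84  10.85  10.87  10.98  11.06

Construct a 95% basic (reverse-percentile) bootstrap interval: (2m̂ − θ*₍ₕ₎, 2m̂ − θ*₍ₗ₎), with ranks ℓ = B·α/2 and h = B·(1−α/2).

(9.60, 11.11)

Percentile endpoints at ranks 1 and 39: θ*₍1₎ = 9.47, θ*₍39₎ = 10.98.
Basic interval reflects these around m̂:
  lower = 2 × 10.29 − 10.98 = 9.60
  upper = 2 × 10.29 − 9.47 = 11.11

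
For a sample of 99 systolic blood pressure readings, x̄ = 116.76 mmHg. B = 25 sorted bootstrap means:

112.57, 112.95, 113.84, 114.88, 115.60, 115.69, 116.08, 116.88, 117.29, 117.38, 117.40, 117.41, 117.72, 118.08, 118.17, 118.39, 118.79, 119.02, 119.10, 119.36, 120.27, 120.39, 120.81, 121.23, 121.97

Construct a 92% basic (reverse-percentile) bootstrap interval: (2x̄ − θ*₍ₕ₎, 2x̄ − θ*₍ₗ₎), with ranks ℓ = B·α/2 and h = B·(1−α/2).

(112.29, 120.95)

Percentile endpoints at ranks 1 and 24: θ*₍1₎ = 112.57, θ*₍24₎ = 121.23.
Basic interval reflects these around x̄:
  lower = 2 × 116.76 − 121.23 = 112.29
  upper = 2 × 116.76 − 112.57 = 120.95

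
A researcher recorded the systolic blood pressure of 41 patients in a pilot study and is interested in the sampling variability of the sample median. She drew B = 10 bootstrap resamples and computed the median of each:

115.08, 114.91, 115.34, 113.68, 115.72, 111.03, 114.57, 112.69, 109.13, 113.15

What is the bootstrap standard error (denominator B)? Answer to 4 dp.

SE* = 1.9986

Bootstrap SE is the standard deviation of the 10 replicate medians.
Mean of replicates: (115.08 + 114.91 + 115.34 + 113.68 + 115.72 + 111.03 + 114.57 + 112.69 + 109.13 + 113.15) / 10 = 1135.30000 / 10 = 113.53000
Sum of squared deviations: (+1.55000)² + (+1.38000)² + (+1.81000)² + (+0.15000)² + (+2.19000)² + (−2.50000)² + (+1.04000)² + (−0.84000)² + (−4.40000)² + (−0.38000)² = 39.94320
Variance = 39.94320 / 10 = 3.99432
SE* = √3.99432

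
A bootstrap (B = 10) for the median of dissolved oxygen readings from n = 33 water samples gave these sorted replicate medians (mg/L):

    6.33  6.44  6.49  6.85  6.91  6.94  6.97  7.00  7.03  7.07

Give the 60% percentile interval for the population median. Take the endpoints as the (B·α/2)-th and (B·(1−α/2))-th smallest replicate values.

α = 0.40; lower rank = 10 × 0.200 = 2; upper rank = 10 × 0.800 = 8.
The 2nd smallest replicate is 6.44; the 8th is 7.00.

(6.44, 7.00)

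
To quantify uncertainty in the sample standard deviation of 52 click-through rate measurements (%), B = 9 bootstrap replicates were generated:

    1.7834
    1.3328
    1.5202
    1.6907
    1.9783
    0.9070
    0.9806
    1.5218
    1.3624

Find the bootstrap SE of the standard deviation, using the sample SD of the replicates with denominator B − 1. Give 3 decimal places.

SE* = 0.353

Bootstrap SE is the standard deviation of the 9 replicate standard deviations.
Mean of replicates: (1.7834 + 1.3328 + 1.5202 + 1.6907 + 1.9783 + 0.9070 + 0.9806 + 1.5218 + 1.3624) / 9 = 13.07720 / 9 = 1.45302
Sum of squared deviations: (+0.33038)² + (−0.12022)² + (+0.06718)² + (+0.23768)² + (+0.52528)² + (−0.54602)² + (−0.47242)² + (+0.06878)² + (−0.09062)² = 0.99479
Variance = 0.99479 / 8 = 0.12435
SE* = √0.12435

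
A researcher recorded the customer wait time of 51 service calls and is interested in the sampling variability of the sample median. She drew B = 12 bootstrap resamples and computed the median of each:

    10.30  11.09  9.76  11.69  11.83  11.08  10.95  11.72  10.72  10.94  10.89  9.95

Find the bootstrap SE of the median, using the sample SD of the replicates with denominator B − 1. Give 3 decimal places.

Bootstrap SE is the standard deviation of the 12 replicate medians.
Mean of replicates: (10.30 + 11.09 + 9.76 + 11.69 + 11.83 + 11.08 + 10.95 + 11.72 + 10.72 + 10.94 + 10.89 + 9.95) / 12 = 130.9200 / 12 = 10.9100
Sum of squared deviations: (−0.6100)² + (+0.1800)² + (−1.1500)² + (+0.7800)² + (+0.9200)² + (+0.1700)² + (+0.0400)² + (+0.8100)² + (−0.1900)² + (+0.0300)² + (−0.0200)² + (−0.9600)² = 4.8274
Variance = 4.8274 / 11 = 0.4389
SE* = √0.4389

SE* = 0.662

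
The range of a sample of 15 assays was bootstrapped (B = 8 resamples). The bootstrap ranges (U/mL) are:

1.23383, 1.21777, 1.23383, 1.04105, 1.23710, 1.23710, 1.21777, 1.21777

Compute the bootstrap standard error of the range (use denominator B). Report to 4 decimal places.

Bootstrap SE is the standard deviation of the 8 replicate ranges.
Mean of replicates: (1.23383 + 1.21777 + 1.23383 + 1.04105 + 1.23710 + 1.23710 + 1.21777 + 1.21777) / 8 = 9.636220 / 8 = 1.204527
Sum of squared deviations: (+0.029303)² + (+0.013243)² + (+0.029303)² + (−0.163477)² + (+0.032573)² + (+0.032573)² + (+0.013243)² + (+0.013243)² = 0.031090
Variance = 0.031090 / 8 = 0.003886
SE* = √0.003886

SE* = 0.0623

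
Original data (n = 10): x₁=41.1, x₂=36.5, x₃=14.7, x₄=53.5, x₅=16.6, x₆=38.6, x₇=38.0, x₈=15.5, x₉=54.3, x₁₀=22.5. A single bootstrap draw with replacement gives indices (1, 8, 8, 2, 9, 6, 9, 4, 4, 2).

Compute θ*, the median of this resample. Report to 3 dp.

Resample values: 41.1, 15.5, 15.5, 36.5, 54.3, 38.6, 54.3, 53.5, 53.5, 36.5.
Sorted: 15.5, 15.5, 36.5, 36.5, 38.6, 41.1, 53.5, 53.5, 54.3, 54.3
Median = average of the two middle values = 39.850

θ* = 39.850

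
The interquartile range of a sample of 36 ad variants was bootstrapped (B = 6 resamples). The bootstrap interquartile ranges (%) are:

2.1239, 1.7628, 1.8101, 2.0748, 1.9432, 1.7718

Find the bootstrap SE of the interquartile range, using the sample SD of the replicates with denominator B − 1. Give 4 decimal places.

SE* = 0.1579

Bootstrap SE is the standard deviation of the 6 replicate interquartile ranges.
Mean of replicates: (2.1239 + 1.7628 + 1.8101 + 2.0748 + 1.9432 + 1.7718) / 6 = 11.48660 / 6 = 1.91443
Sum of squared deviations: (+0.20947)² + (−0.15163)² + (−0.10433)² + (+0.16037)² + (+0.02877)² + (−0.14263)² = 0.12464
Variance = 0.12464 / 5 = 0.02493
SE* = √0.02493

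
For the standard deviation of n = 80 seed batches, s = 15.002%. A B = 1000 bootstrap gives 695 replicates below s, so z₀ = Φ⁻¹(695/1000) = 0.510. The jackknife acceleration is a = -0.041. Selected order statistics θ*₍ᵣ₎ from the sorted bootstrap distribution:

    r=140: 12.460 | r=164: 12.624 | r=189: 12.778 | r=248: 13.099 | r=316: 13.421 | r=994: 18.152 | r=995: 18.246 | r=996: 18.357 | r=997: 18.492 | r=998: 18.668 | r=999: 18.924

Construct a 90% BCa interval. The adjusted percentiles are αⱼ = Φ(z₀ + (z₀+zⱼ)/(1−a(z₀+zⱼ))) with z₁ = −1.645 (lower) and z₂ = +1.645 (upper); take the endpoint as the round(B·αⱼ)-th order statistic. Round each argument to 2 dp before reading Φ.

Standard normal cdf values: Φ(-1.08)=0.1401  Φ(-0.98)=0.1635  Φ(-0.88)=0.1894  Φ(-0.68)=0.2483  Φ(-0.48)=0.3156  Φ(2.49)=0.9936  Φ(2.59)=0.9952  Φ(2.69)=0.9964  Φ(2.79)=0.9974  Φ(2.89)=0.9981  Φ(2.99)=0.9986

Lower: z₀ + z₁ = 0.510 + (-1.645) = -1.135; 1 − a(z₀+z₁) = 1 − (-0.041)(-1.135) = 0.9535; argument = 0.510 + (-1.135)/0.9535 = -0.6804 → -0.68.
α₁ = Φ(-0.68) = 0.2483; rank = round(1000 × 0.2483) = 248; θ*₍248₎ = 13.099.
Upper: z₀ + z₂ = 2.155; 1 − a(z₀+z₂) = 1.0884; argument = 2.4901 → 2.49; α₂ = 0.9936; rank = 994; θ*₍994₎ = 18.152.

(13.099, 18.152)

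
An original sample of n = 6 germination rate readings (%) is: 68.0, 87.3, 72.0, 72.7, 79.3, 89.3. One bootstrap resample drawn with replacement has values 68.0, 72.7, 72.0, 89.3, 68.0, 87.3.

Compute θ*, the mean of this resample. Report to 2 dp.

Mean = (68.0 + 72.7 + 72.0 + 89.3 + 68.0 + 87.3) / 6 = 457.30 / 6 = 76.22

θ* = 76.22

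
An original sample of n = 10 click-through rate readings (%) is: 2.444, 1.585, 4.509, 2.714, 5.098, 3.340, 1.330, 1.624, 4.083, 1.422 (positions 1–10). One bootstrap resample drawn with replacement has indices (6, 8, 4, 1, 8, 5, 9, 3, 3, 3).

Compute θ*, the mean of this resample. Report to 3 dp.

θ* = 3.445

Resample values: 3.340, 1.624, 2.714, 2.444, 1.624, 5.098, 4.083, 4.509, 4.509, 4.509.
Mean = (3.340 + 1.624 + 2.714 + 2.444 + 1.624 + 5.098 + 4.083 + 4.509 + 4.509 + 4.509) / 10 = 34.4540 / 10 = 3.445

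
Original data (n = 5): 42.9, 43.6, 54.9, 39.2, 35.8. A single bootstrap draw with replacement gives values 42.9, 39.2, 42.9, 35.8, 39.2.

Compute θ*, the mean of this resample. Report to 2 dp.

Mean = (42.9 + 39.2 + 42.9 + 35.8 + 39.2) / 5 = 200.00 / 5 = 40.00

θ* = 40.00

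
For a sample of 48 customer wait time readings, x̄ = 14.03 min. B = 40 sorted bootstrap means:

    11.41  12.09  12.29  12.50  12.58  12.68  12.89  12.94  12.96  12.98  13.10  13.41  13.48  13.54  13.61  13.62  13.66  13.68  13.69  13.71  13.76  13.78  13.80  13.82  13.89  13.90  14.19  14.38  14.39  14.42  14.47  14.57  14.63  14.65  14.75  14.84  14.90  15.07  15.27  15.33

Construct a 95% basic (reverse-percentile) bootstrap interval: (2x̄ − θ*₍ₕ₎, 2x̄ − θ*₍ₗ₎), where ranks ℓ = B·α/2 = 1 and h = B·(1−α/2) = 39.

Percentile endpoints at ranks 1 and 39: θ*₍1₎ = 11.41, θ*₍39₎ = 15.27.
Basic interval reflects these around x̄:
  lower = 2 × 14.03 − 15.27 = 12.79
  upper = 2 × 14.03 − 11.41 = 16.65

(12.79, 16.65)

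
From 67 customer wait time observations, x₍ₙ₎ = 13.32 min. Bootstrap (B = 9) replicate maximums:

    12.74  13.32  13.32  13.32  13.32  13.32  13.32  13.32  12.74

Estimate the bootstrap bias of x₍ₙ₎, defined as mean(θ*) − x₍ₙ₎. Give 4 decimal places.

mean(θ*) = (12.74 + 13.32 + 13.32 + 13.32 + 13.32 + 13.32 + 13.32 + 13.32 + 12.74) / 9 = 13.19111
bias = 13.19111 − 13.32

bias = −0.1289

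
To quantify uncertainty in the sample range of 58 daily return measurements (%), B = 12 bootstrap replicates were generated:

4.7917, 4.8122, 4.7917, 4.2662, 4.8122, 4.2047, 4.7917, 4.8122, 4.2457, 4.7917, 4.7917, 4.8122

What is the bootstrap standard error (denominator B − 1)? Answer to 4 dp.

Bootstrap SE is the standard deviation of the 12 replicate ranges.
Mean of replicates: (4.7917 + 4.8122 + 4.7917 + 4.2662 + 4.8122 + 4.2047 + 4.7917 + 4.8122 + 4.2457 + 4.7917 + 4.7917 + 4.8122) / 12 = 55.92390 / 12 = 4.66032
Sum of squared deviations: (+0.13138)² + (+0.15188)² + (+0.13138)² + (−0.39412)² + (+0.15188)² + (−0.45562)² + (+0.13138)² + (+0.15188)² + (−0.41462)² + (+0.13138)² + (+0.13138)² + (+0.15188)² = 0.71340
Variance = 0.71340 / 11 = 0.06485
SE* = √0.06485

SE* = 0.2547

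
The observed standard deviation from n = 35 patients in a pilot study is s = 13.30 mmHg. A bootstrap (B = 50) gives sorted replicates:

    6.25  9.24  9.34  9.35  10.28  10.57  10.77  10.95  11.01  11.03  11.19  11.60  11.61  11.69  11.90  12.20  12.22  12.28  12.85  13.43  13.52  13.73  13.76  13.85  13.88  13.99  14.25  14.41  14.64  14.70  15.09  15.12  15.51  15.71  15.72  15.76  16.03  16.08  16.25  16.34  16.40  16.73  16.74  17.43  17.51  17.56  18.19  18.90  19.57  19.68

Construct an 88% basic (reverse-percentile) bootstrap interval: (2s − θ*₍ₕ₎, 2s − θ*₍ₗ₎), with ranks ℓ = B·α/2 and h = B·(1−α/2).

Percentile endpoints at ranks 3 and 47: θ*₍3₎ = 9.34, θ*₍47₎ = 18.19.
Basic interval reflects these around s:
  lower = 2 × 13.30 − 18.19 = 8.41
  upper = 2 × 13.30 − 9.34 = 17.26

(8.41, 17.26)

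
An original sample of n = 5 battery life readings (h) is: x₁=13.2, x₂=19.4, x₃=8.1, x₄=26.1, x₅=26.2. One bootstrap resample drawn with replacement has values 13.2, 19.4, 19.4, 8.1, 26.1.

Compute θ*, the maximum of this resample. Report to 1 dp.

Maximum = 26.1

θ* = 26.1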